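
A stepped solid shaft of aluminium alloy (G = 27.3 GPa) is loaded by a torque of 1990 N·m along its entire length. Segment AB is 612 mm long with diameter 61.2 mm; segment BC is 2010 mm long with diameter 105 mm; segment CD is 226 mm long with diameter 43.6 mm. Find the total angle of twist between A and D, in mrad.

J_AB = π(0.0612)⁴/32 = 1.38×10^-6 m⁴; J_BC = π(0.105)⁴/32 = 1.19×10^-5 m⁴; J_CD = π(0.0436)⁴/32 = 3.55×10^-7 m⁴.
θ = (T/G)·Σ L_i/J_i = (1990/27.3×10⁹)·(0.612/1.38×10^-6 + 2.01/1.19×10^-5 + 0.226/3.55×10^-7) = 0.09111 rad.

91.1 mrad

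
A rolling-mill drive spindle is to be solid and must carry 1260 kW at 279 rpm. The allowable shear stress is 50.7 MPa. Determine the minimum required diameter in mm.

163 mm

ω = 2π·279/60 = 29.22 rad/s, so T = P/ω = 1260×10³ / 29.22 = 43130 N·m.
For a solid shaft τ_max = 16T/(πd³), so d = (16T/(π τ_allow))^(1/3) = (16·43130/(π·5.07×10^7))^(1/3) = 0.1630 m.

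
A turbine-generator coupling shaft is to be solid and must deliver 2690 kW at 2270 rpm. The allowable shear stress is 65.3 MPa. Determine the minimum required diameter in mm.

95.9 mm

ω = 2π·2270/60 = 237.7 rad/s, so T = P/ω = 2690×10³ / 237.7 = 11320 N·m.
For a solid shaft τ_max = 16T/(πd³), so d = (16T/(π τ_allow))^(1/3) = (16·11320/(π·6.53×10^7))^(1/3) = 0.09592 m.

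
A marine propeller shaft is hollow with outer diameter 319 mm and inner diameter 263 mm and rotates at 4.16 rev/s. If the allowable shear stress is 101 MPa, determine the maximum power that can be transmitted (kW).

J = π(d_o⁴ − d_i⁴)/32 = π(0.319⁴ − 0.263⁴)/32 = 5.469×10^-4 m⁴.
T_max = τ_allow·J/r = 1.01×10^8 × 5.469×10^-4 / 0.160 = 346300 N·m.
ω = 2π·4.16 = 26.14 rad/s, so P_max = T_max·ω = 9.052×10^6 W.

9050 kW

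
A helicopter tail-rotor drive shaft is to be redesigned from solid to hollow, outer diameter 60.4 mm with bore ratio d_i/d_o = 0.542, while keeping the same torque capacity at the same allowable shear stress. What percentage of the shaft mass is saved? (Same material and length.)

25.0 %

Equal τ_max and T ⇒ the solid shaft needs d_s³ = d_o³(1−k⁴), so d_s = 60.4·(1−0.542⁴)^(1/3) = 58.61 mm.
Area ratio A_h/A_s = d_o²(1−k²)/d_s² = (1−k²)/(1−k⁴)^(2/3) = 0.7500.
Mass saving = 1 − 0.7500 = 25.0 %.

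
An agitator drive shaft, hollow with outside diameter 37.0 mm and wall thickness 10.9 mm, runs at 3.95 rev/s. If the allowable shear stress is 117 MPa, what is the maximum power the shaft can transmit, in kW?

J = π(d_o⁴ − d_i⁴)/32 = π(0.0370⁴ − 0.0152⁴)/32 = 1.788×10^-7 m⁴.
T_max = τ_allow·J/r = 1.17×10^8 × 1.788×10^-7 / 0.0185 = 1131 N·m.
ω = 2π·3.95 = 24.82 rad/s, so P_max = T_max·ω = 2.806×10^4 W.

28.1 kW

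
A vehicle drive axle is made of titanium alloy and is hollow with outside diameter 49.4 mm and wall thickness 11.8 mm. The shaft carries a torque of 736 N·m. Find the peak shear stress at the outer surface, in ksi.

J = π(d_o⁴ − d_i⁴)/32 = π(0.0494⁴ − 0.0258⁴)/32 = 5.412×10^-7 m⁴.
τ_max = T·r/J = 736.0 × 0.0247 / 5.412×10^-7 = 3.359×10^7 Pa.

4.87 ksi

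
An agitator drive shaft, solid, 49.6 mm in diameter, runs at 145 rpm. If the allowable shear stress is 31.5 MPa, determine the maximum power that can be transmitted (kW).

J = πd⁴/32 = π(0.0496)⁴/32 = 5.942×10^-7 m⁴.
T_max = τ_allow·J/r = 3.15×10^7 × 5.942×10^-7 / 0.0248 = 754.7 N·m.
ω = 2π·145/60 = 15.18 rad/s, so P_max = T_max·ω = 1.146×10^4 W.

11.5 kW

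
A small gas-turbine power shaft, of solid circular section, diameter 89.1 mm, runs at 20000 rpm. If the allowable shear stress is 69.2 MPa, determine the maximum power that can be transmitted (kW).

J = πd⁴/32 = π(0.0891)⁴/32 = 6.187×10^-6 m⁴.
T_max = τ_allow·J/r = 6.92×10^7 × 6.187×10^-6 / 0.0445 = 9611 N·m.
ω = 2π·20000/60 = 2094 rad/s, so P_max = T_max·ω = 2.013×10^7 W.

20100 kW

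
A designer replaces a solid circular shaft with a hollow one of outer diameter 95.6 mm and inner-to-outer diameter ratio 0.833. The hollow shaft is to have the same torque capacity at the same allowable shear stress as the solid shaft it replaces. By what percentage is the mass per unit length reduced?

52.6 %

Equal τ_max and T ⇒ the solid shaft needs d_s³ = d_o³(1−k⁴), so d_s = 95.6·(1−0.833⁴)^(1/3) = 76.80 mm.
Area ratio A_h/A_s = d_o²(1−k²)/d_s² = (1−k²)/(1−k⁴)^(2/3) = 0.4743.
Mass saving = 1 − 0.4743 = 52.6 %.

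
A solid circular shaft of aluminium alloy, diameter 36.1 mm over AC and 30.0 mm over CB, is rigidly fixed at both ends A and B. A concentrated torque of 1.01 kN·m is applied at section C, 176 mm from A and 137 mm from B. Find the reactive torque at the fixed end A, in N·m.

626 N·m

Compatibility: T_A·a/J_AC = T_B·b/J_CB with T_A + T_B = T₀.
J_AC = 1.67×10^-7 m⁴, J_CB = 7.95×10^-8 m⁴, so T_A = T₀·(J_AC/a)/((J_AC/a)+(J_CB/b)) = 626.3 N·m, T_B = 383.7 N·m.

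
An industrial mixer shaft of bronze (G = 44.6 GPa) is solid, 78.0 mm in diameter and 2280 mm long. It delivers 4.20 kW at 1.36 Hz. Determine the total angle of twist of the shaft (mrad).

6.91 mrad

ω = 2π·1.36 = 8.545 rad/s, so T = P/ω = 4.20×10³ / 8.545 = 491.5 N·m.
J = πd⁴/32 = π(0.0780)⁴/32 = 3.634×10^-6 m⁴.
θ = T·L/(G·J) = 491.5 × 2.28 / (44.6×10⁹ × 3.634×10^-6) = 6.914×10^-3 rad.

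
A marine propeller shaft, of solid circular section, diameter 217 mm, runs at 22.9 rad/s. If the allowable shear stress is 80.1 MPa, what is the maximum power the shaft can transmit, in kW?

3680 kW

J = πd⁴/32 = π(0.217)⁴/32 = 2.177×10^-4 m⁴.
T_max = τ_allow·J/r = 8.01×10^7 × 2.177×10^-4 / 0.108 = 160700 N·m.
ω = 22.9 rad/s, so P_max = T_max·ω = 3.680×10^6 W.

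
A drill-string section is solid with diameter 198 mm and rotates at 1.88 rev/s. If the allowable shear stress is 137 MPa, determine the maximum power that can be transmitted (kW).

2470 kW

J = πd⁴/32 = π(0.198)⁴/32 = 1.509×10^-4 m⁴.
T_max = τ_allow·J/r = 1.37×10^8 × 1.509×10^-4 / 0.0990 = 208800 N·m.
ω = 2π·1.88 = 11.81 rad/s, so P_max = T_max·ω = 2.467×10^6 W.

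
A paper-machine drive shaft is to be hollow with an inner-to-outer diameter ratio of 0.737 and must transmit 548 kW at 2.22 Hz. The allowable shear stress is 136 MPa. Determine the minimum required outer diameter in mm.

ω = 2π·2.22 = 13.95 rad/s, so T = P/ω = 548×10³ / 13.95 = 39290 N·m.
For a hollow shaft with d_i/d_o = 0.737: τ_max = 16T/(π d_o³ (1−k⁴)), so d_o = [16T/(π τ_allow (1−k⁴))]^(1/3) = [16·39290/(π·1.36×10^8·0.7050)]^(1/3) = 0.1278 m.

128 mm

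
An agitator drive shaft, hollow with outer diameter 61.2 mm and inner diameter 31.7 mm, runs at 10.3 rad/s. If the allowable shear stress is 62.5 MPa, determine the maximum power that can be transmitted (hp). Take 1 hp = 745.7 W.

J = π(d_o⁴ − d_i⁴)/32 = π(0.0612⁴ − 0.0317⁴)/32 = 1.278×10^-6 m⁴.
T_max = τ_allow·J/r = 6.25×10^7 × 1.278×10^-6 / 0.0306 = 2610 N·m.
ω = 10.3 rad/s, so P_max = T_max·ω = 2.689×10^4 W.

36.1 hp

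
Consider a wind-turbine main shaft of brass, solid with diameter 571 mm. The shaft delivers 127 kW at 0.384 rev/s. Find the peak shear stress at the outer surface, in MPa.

ω = 2π·0.384 = 2.413 rad/s, so T = P/ω = 127×10³ / 2.413 = 52640 N·m.
J = πd⁴/32 = π(0.571)⁴/32 = 0.01044 m⁴.
τ_max = T·r/J = 52640 × 0.285 / 0.01044 = 1.440×10^6 Pa.

1.44 MPa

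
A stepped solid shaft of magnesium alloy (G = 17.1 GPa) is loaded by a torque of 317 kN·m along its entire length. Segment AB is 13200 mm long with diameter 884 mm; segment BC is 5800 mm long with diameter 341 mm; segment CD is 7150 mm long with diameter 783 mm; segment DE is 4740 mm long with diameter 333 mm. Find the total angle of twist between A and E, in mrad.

J_AB = π(0.884)⁴/32 = 0.0600 m⁴; J_BC = π(0.341)⁴/32 = 1.33×10^-3 m⁴; J_CD = π(0.783)⁴/32 = 0.0369 m⁴; J_DE = π(0.333)⁴/32 = 1.21×10^-3 m⁴.
θ = (T/G)·Σ L_i/J_i = (317000/17.1×10⁹)·(13.2/0.0600 + 5.80/1.33×10^-3 + 7.15/0.0369 + 4.74/1.21×10^-3) = 0.1615 rad.

161 mrad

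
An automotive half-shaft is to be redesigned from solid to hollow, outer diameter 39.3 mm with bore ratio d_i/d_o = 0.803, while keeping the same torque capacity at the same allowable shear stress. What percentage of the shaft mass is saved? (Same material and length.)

Equal τ_max and T ⇒ the solid shaft needs d_s³ = d_o³(1−k⁴), so d_s = 39.3·(1−0.803⁴)^(1/3) = 32.85 mm.
Area ratio A_h/A_s = d_o²(1−k²)/d_s² = (1−k²)/(1−k⁴)^(2/3) = 0.5082.
Mass saving = 1 − 0.5082 = 49.2 %.

49.2 %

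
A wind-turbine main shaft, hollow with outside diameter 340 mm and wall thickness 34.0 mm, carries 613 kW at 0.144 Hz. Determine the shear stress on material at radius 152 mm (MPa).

133 MPa

ω = 2π·0.144 = 0.9048 rad/s, so T = P/ω = 613×10³ / 0.9048 = 677500 N·m.
J = π(d_o⁴ − d_i⁴)/32 = π(0.340⁴ − 0.272⁴)/32 = 7.746×10^-4 m⁴.
Shear stress varies linearly with radius: τ = T·r/J = 677500 × 0.152 / 7.746×10^-4 = 1.330×10^8 Pa.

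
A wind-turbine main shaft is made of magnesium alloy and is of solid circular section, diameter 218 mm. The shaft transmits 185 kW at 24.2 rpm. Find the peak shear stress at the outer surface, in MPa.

35.9 MPa

ω = 2π·24.2/60 = 2.534 rad/s, so T = P/ω = 185×10³ / 2.534 = 73000 N·m.
J = πd⁴/32 = π(0.218)⁴/32 = 2.217×10^-4 m⁴.
τ_max = T·r/J = 73000 × 0.109 / 2.217×10^-4 = 3.589×10^7 Pa.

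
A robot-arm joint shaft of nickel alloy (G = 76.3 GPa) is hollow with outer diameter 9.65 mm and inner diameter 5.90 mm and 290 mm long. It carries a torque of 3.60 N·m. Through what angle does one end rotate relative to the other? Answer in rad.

0.0187 rad

J = π(d_o⁴ − d_i⁴)/32 = π(0.00965⁴ − 0.00590⁴)/32 = 7.324×10^-10 m⁴.
θ = T·L/(G·J) = 3.600 × 0.290 / (76.3×10⁹ × 7.324×10^-10) = 0.01868 rad.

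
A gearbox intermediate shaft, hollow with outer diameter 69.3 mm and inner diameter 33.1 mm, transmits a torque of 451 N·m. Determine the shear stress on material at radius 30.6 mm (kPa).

J = π(d_o⁴ − d_i⁴)/32 = π(0.0693⁴ − 0.0331⁴)/32 = 2.146×10^-6 m⁴.
Shear stress varies linearly with radius: τ = T·r/J = 451.0 × 0.0306 / 2.146×10^-6 = 6.430×10^6 Pa.

6430 kPa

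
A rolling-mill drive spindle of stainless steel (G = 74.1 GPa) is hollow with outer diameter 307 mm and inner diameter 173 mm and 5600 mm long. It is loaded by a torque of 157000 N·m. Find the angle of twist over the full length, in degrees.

0.867°

J = π(d_o⁴ − d_i⁴)/32 = π(0.307⁴ − 0.173⁴)/32 = 7.841×10^-4 m⁴.
θ = T·L/(G·J) = 157000 × 5.60 / (74.1×10⁹ × 7.841×10^-4) = 0.01513 rad.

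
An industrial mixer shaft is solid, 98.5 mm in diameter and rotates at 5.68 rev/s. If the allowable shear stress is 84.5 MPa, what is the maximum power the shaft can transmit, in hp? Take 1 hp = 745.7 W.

J = πd⁴/32 = π(0.0985)⁴/32 = 9.242×10^-6 m⁴.
T_max = τ_allow·J/r = 8.45×10^7 × 9.242×10^-6 / 0.0493 = 15860 N·m.
ω = 2π·5.68 = 35.69 rad/s, so P_max = T_max·ω = 5.659×10^5 W.

759 hp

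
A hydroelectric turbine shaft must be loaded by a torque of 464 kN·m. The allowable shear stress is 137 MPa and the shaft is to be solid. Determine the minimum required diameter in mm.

258 mm

For a solid shaft τ_max = 16T/(πd³), so d = (16T/(π τ_allow))^(1/3) = (16·464000/(π·1.37×10^8))^(1/3) = 0.2584 m.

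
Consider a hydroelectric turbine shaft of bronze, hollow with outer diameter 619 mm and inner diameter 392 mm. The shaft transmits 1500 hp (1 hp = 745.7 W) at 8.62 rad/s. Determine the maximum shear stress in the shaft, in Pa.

3.32e6 Pa

ω = 8.62 rad/s, so T = P/ω = 1500×745.7 / 8.620 = 129800 N·m.
J = π(d_o⁴ − d_i⁴)/32 = π(0.619⁴ − 0.392⁴)/32 = 0.01210 m⁴.
τ_max = T·r/J = 129800 × 0.309 / 0.01210 = 3.320×10^6 Pa.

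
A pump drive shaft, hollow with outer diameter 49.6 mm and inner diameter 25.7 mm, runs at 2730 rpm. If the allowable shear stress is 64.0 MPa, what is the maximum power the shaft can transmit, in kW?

407 kW

J = π(d_o⁴ − d_i⁴)/32 = π(0.0496⁴ − 0.0257⁴)/32 = 5.514×10^-7 m⁴.
T_max = τ_allow·J/r = 6.40×10^7 × 5.514×10^-7 / 0.0248 = 1423 N·m.
ω = 2π·2730/60 = 285.9 rad/s, so P_max = T_max·ω = 4.068×10^5 W.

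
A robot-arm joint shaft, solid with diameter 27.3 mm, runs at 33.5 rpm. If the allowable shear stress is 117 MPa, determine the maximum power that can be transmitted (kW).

J = πd⁴/32 = π(0.0273)⁴/32 = 5.453×10^-8 m⁴.
T_max = τ_allow·J/r = 1.17×10^8 × 5.453×10^-8 / 0.0137 = 467.4 N·m.
ω = 2π·33.5/60 = 3.508 rad/s, so P_max = T_max·ω = 1640 W.

1.64 kW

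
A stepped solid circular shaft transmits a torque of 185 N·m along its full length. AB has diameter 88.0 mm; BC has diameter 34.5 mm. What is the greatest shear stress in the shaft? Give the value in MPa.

Under the same torque, τ_max = 16T/(πd³) is largest where d is smallest — segment BC (d = 34.5 mm).
τ_max = 16·185.0/(π·(0.0345)³) = 2.294×10^7 Pa.

22.9 MPa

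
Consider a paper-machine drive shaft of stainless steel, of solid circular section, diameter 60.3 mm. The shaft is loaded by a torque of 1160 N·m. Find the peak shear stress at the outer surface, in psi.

3910 psi

J = πd⁴/32 = π(0.0603)⁴/32 = 1.298×10^-6 m⁴.
τ_max = T·r/J = 1160 × 0.0301 / 1.298×10^-6 = 2.694×10^7 Pa.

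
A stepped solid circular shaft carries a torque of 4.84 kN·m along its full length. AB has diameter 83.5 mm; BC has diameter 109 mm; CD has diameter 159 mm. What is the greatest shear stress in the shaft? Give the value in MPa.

Under the same torque, τ_max = 16T/(πd³) is largest where d is smallest — segment AB (d = 83.5 mm).
τ_max = 16·4840/(π·(0.0835)³) = 4.234×10^7 Pa.

42.3 MPa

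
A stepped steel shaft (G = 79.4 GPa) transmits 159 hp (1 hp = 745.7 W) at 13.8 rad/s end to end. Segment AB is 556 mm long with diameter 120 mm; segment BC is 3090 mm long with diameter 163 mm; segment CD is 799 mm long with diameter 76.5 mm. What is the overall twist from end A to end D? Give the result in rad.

ω = 13.8 rad/s, so T = P/ω = 159×745.7 / 13.80 = 8592 N·m.
J_AB = π(0.120)⁴/32 = 2.04×10^-5 m⁴; J_BC = π(0.163)⁴/32 = 6.93×10^-5 m⁴; J_CD = π(0.0765)⁴/32 = 3.36×10^-6 m⁴.
θ = (T/G)·Σ L_i/J_i = (8592/79.4×10⁹)·(0.556/2.04×10^-5 + 3.09/6.93×10^-5 + 0.799/3.36×10^-6) = 0.03349 rad.

0.0335 rad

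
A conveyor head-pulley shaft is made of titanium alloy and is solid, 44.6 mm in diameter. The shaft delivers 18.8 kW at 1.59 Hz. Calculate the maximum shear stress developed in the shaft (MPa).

108 MPa

ω = 2π·1.59 = 9.990 rad/s, so T = P/ω = 18.8×10³ / 9.990 = 1882 N·m.
J = πd⁴/32 = π(0.0446)⁴/32 = 3.885×10^-7 m⁴.
τ_max = T·r/J = 1882 × 0.0223 / 3.885×10^-7 = 1.080×10^8 Pa.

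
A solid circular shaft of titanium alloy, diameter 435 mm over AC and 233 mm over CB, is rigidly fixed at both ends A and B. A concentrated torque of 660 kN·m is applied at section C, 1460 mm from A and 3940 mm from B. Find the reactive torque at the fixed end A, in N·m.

Compatibility: T_A·a/J_AC = T_B·b/J_CB with T_A + T_B = T₀.
J_AC = 3.52×10^-3 m⁴, J_CB = 2.89×10^-4 m⁴, so T_A = T₀·(J_AC/a)/((J_AC/a)+(J_CB/b)) = 640500 N·m, T_B = 19540 N·m.

640000 N·m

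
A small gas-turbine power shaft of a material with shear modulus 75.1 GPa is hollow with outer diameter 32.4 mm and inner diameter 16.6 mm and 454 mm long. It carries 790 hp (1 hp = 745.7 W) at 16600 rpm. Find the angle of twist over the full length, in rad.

0.0203 rad

ω = 2π·16600/60 = 1738 rad/s, so T = P/ω = 790×745.7 / 1738 = 338.9 N·m.
J = π(d_o⁴ − d_i⁴)/32 = π(0.0324⁴ − 0.0166⁴)/32 = 1.007×10^-7 m⁴.
θ = T·L/(G·J) = 338.9 × 0.454 / (75.1×10⁹ × 1.007×10^-7) = 0.02034 rad.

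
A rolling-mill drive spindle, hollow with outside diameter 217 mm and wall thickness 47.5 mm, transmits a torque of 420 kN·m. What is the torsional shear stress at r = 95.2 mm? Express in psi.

29600 psi

J = π(d_o⁴ − d_i⁴)/32 = π(0.217⁴ − 0.122⁴)/32 = 1.959×10^-4 m⁴.
Shear stress varies linearly with radius: τ = T·r/J = 420000 × 0.0952 / 1.959×10^-4 = 2.041×10^8 Pa.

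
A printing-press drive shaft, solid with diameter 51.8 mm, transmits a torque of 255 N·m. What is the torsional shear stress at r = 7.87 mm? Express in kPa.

2840 kPa

J = πd⁴/32 = π(0.0518)⁴/32 = 7.068×10^-7 m⁴.
Shear stress varies linearly with radius: τ = T·r/J = 255.0 × 0.00787 / 7.068×10^-7 = 2.839×10^6 Pa.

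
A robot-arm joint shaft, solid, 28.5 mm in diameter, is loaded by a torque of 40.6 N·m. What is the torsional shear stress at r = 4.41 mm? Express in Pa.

2.76e6 Pa

J = πd⁴/32 = π(0.0285)⁴/32 = 6.477×10^-8 m⁴.
Shear stress varies linearly with radius: τ = T·r/J = 40.60 × 0.00441 / 6.477×10^-8 = 2.764×10^6 Pa.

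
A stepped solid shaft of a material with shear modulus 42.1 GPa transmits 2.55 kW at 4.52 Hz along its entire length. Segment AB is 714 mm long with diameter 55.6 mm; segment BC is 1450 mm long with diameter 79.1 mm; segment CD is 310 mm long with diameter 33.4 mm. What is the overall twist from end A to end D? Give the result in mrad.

ω = 2π·4.52 = 28.40 rad/s, so T = P/ω = 2.55×10³ / 28.40 = 89.79 N·m.
J_AB = π(0.0556)⁴/32 = 9.38×10^-7 m⁴; J_BC = π(0.0791)⁴/32 = 3.84×10^-6 m⁴; J_CD = π(0.0334)⁴/32 = 1.22×10^-7 m⁴.
θ = (T/G)·Σ L_i/J_i = (89.79/42.1×10⁹)·(0.714/9.38×10^-7 + 1.45/3.84×10^-6 + 0.310/1.22×10^-7) = 7.839×10^-3 rad.

7.84 mrad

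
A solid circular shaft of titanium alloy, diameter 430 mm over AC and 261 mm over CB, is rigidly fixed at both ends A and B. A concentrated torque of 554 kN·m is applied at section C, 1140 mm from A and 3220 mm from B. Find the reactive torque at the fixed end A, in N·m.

529000 N·m

Compatibility: T_A·a/J_AC = T_B·b/J_CB with T_A + T_B = T₀.
J_AC = 3.36×10^-3 m⁴, J_CB = 4.56×10^-4 m⁴, so T_A = T₀·(J_AC/a)/((J_AC/a)+(J_CB/b)) = 528600 N·m, T_B = 25400 N·m.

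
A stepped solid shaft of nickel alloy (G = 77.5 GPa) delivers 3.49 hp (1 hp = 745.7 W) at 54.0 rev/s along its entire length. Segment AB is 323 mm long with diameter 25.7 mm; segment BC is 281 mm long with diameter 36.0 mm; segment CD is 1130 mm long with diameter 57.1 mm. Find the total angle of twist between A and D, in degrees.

0.0586°

ω = 2π·54.0 = 339.3 rad/s, so T = P/ω = 3.49×745.7 / 339.3 = 7.670 N·m.
J_AB = π(0.0257)⁴/32 = 4.28×10^-8 m⁴; J_BC = π(0.0360)⁴/32 = 1.65×10^-7 m⁴; J_CD = π(0.0571)⁴/32 = 1.04×10^-6 m⁴.
θ = (T/G)·Σ L_i/J_i = (7.670/77.5×10⁹)·(0.323/4.28×10^-8 + 0.281/1.65×10^-7 + 1.13/1.04×10^-6) = 1.022×10^-3 rad.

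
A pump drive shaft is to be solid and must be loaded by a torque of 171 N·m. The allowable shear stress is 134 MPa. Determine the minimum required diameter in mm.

18.7 mm

For a solid shaft τ_max = 16T/(πd³), so d = (16T/(π τ_allow))^(1/3) = (16·171.0/(π·1.34×10^8))^(1/3) = 0.01866 m.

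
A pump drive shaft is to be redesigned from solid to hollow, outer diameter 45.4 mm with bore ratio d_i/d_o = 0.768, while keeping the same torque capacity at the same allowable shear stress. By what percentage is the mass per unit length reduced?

Equal τ_max and T ⇒ the solid shaft needs d_s³ = d_o³(1−k⁴), so d_s = 45.4·(1−0.768⁴)^(1/3) = 39.37 mm.
Area ratio A_h/A_s = d_o²(1−k²)/d_s² = (1−k²)/(1−k⁴)^(2/3) = 0.5455.
Mass saving = 1 − 0.5455 = 45.5 %.

45.5 %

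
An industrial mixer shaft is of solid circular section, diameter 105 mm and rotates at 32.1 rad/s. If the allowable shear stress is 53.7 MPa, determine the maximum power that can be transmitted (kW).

392 kW

J = πd⁴/32 = π(0.105)⁴/32 = 1.193×10^-5 m⁴.
T_max = τ_allow·J/r = 5.37×10^7 × 1.193×10^-5 / 0.0525 = 12210 N·m.
ω = 32.1 rad/s, so P_max = T_max·ω = 3.918×10^5 W.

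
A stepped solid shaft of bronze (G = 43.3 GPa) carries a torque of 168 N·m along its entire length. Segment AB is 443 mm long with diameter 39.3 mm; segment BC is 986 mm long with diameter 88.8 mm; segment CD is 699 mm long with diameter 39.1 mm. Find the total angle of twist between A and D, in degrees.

J_AB = π(0.0393)⁴/32 = 2.34×10^-7 m⁴; J_BC = π(0.0888)⁴/32 = 6.10×10^-6 m⁴; J_CD = π(0.0391)⁴/32 = 2.29×10^-7 m⁴.
θ = (T/G)·Σ L_i/J_i = (168.0/43.3×10⁹)·(0.443/2.34×10^-7 + 0.986/6.10×10^-6 + 0.699/2.29×10^-7) = 0.01979 rad.

1.13°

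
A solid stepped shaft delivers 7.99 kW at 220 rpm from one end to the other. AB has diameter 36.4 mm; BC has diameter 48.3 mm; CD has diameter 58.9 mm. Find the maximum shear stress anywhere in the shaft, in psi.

ω = 2π·220/60 = 23.04 rad/s, so T = P/ω = 7.99×10³ / 23.04 = 346.8 N·m.
Under the same torque, τ_max = 16T/(πd³) is largest where d is smallest — segment AB (d = 36.4 mm).
τ_max = 16·346.8/(π·(0.0364)³) = 3.662×10^7 Pa.

5310 psi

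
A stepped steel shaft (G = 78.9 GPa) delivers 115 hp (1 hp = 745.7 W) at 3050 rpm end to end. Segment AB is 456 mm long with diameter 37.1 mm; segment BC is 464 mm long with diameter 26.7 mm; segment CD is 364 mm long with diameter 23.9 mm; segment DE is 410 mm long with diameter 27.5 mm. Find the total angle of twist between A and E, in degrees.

5.93°

ω = 2π·3050/60 = 319.4 rad/s, so T = P/ω = 115×745.7 / 319.4 = 268.5 N·m.
J_AB = π(0.0371)⁴/32 = 1.86×10^-7 m⁴; J_BC = π(0.0267)⁴/32 = 4.99×10^-8 m⁴; J_CD = π(0.0239)⁴/32 = 3.20×10^-8 m⁴; J_DE = π(0.0275)⁴/32 = 5.61×10^-8 m⁴.
θ = (T/G)·Σ L_i/J_i = (268.5/78.9×10⁹)·(0.456/1.86×10^-7 + 0.464/4.99×10^-8 + 0.364/3.20×10^-8 + 0.410/5.61×10^-8) = 0.1035 rad.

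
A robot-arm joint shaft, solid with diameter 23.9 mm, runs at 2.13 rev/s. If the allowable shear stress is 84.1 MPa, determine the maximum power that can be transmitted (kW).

3.02 kW

J = πd⁴/32 = π(0.0239)⁴/32 = 3.203×10^-8 m⁴.
T_max = τ_allow·J/r = 8.41×10^7 × 3.203×10^-8 / 0.0119 = 225.4 N·m.
ω = 2π·2.13 = 13.38 rad/s, so P_max = T_max·ω = 3017 W.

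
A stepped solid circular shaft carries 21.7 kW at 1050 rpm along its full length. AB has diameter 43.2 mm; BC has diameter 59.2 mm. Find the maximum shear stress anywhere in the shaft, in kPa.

12500 kPa

ω = 2π·1050/60 = 110.0 rad/s, so T = P/ω = 21.7×10³ / 110.0 = 197.4 N·m.
Under the same torque, τ_max = 16T/(πd³) is largest where d is smallest — segment AB (d = 43.2 mm).
τ_max = 16·197.4/(π·(0.0432)³) = 1.247×10^7 Pa.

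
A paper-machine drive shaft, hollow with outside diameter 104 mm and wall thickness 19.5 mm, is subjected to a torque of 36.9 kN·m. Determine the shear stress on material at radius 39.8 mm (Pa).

J = π(d_o⁴ − d_i⁴)/32 = π(0.104⁴ − 0.0650⁴)/32 = 9.733×10^-6 m⁴.
Shear stress varies linearly with radius: τ = T·r/J = 36900 × 0.0398 / 9.733×10^-6 = 1.509×10^8 Pa.

1.51e8 Pa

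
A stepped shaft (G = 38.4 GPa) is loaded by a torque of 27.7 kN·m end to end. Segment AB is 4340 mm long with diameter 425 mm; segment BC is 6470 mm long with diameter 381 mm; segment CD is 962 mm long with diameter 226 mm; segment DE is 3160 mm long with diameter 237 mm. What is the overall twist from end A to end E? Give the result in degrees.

0.762°

J_AB = π(0.425)⁴/32 = 3.20×10^-3 m⁴; J_BC = π(0.381)⁴/32 = 2.07×10^-3 m⁴; J_CD = π(0.226)⁴/32 = 2.56×10^-4 m⁴; J_DE = π(0.237)⁴/32 = 3.10×10^-4 m⁴.
θ = (T/G)·Σ L_i/J_i = (27700/38.4×10⁹)·(4.34/3.20×10^-3 + 6.47/2.07×10^-3 + 0.962/2.56×10^-4 + 3.16/3.10×10^-4) = 0.01330 rad.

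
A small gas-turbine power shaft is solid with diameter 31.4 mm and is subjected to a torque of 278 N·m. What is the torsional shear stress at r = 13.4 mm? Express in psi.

5660 psi

J = πd⁴/32 = π(0.0314)⁴/32 = 9.544×10^-8 m⁴.
Shear stress varies linearly with radius: τ = T·r/J = 278.0 × 0.0134 / 9.544×10^-8 = 3.903×10^7 Pa.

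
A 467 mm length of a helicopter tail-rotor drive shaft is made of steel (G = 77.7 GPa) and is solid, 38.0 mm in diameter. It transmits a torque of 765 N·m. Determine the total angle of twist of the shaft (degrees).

1.29°

J = πd⁴/32 = π(0.0380)⁴/32 = 2.047×10^-7 m⁴.
θ = T·L/(G·J) = 765.0 × 0.467 / (77.7×10⁹ × 2.047×10^-7) = 0.02246 rad.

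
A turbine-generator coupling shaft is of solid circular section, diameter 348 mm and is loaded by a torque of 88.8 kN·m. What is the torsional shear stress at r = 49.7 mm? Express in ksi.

J = πd⁴/32 = π(0.348)⁴/32 = 1.440×10^-3 m⁴.
Shear stress varies linearly with radius: τ = T·r/J = 88800 × 0.0497 / 1.440×10^-3 = 3.065×10^6 Pa.

0.445 ksi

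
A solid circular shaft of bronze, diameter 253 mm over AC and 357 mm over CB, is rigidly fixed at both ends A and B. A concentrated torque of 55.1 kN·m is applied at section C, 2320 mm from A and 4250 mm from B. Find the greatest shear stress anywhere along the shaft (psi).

794 psi

Compatibility: T_A·a/J_AC = T_B·b/J_CB with T_A + T_B = T₀.
J_AC = 4.02×10^-4 m⁴, J_CB = 1.59×10^-3 m⁴, so T_A = T₀·(J_AC/a)/((J_AC/a)+(J_CB/b)) = 17410 N·m, T_B = 37690 N·m.
τ in each portion: τ_AC = 5.48×10^6 Pa, τ_CB = 4.22×10^6 Pa; maximum is in AC.
τ_max = T_AC·r/J = 17410·0.127/4.02×10^-4 = 5.476×10^6 Pa.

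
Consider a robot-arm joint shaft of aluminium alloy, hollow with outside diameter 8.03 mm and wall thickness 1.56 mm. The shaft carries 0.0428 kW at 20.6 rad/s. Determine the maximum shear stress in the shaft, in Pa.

2.38e7 Pa

ω = 20.6 rad/s, so T = P/ω = 0.0428×10³ / 20.60 = 2.078 N·m.
J = π(d_o⁴ − d_i⁴)/32 = π(0.00803⁴ − 0.00491⁴)/32 = 3.511×10^-10 m⁴.
τ_max = T·r/J = 2.078 × 0.00401 / 3.511×10^-10 = 2.376×10^7 Pa.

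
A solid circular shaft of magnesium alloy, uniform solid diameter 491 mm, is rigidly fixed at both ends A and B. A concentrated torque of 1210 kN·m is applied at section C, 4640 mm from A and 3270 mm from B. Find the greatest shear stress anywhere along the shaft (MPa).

30.5 MPa

With uniform GJ and both ends fixed, compatibility θ_AC = θ_CB gives T_A·a = T_B·b, together with T_A + T_B = T₀.
T_A = T₀·b/(a+b) = 1.210e6·3270/7910 = 500200 N·m; T_B = 709800 N·m.
τ in each portion: τ_AC = 2.15×10^7 Pa, τ_CB = 3.05×10^7 Pa; maximum is in CB.
τ_max = T_CB·r/J = 709800·0.245/5.71×10^-3 = 3.054×10^7 Pa.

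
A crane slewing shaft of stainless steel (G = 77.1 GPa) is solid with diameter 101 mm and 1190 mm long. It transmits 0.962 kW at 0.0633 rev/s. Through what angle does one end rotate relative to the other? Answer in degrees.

0.209°

ω = 2π·0.0633 = 0.3977 rad/s, so T = P/ω = 0.962×10³ / 0.3977 = 2419 N·m.
J = πd⁴/32 = π(0.101)⁴/32 = 1.022×10^-5 m⁴.
θ = T·L/(G·J) = 2419 × 1.19 / (77.1×10⁹ × 1.022×10^-5) = 3.654×10^-3 rad.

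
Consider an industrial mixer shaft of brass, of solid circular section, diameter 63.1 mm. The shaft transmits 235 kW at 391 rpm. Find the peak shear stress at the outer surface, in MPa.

116 MPa

ω = 2π·391/60 = 40.95 rad/s, so T = P/ω = 235×10³ / 40.95 = 5739 N·m.
J = πd⁴/32 = π(0.0631)⁴/32 = 1.556×10^-6 m⁴.
τ_max = T·r/J = 5739 × 0.0316 / 1.556×10^-6 = 1.163×10^8 Pa.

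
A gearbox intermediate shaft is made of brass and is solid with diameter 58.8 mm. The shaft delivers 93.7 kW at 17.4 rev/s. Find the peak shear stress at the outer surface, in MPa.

21.5 MPa

ω = 2π·17.4 = 109.3 rad/s, so T = P/ω = 93.7×10³ / 109.3 = 857.1 N·m.
J = πd⁴/32 = π(0.0588)⁴/32 = 1.174×10^-6 m⁴.
τ_max = T·r/J = 857.1 × 0.0294 / 1.174×10^-6 = 2.147×10^7 Pa.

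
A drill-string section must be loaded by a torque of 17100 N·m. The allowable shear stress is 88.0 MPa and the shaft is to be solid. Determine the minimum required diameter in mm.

99.7 mm

For a solid shaft τ_max = 16T/(πd³), so d = (16T/(π τ_allow))^(1/3) = (16·17100/(π·8.80×10^7))^(1/3) = 0.09965 m.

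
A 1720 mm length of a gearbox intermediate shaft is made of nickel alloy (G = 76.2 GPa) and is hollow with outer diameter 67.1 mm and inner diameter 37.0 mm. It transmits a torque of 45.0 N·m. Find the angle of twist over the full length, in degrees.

0.0322°

J = π(d_o⁴ − d_i⁴)/32 = π(0.0671⁴ − 0.0370⁴)/32 = 1.806×10^-6 m⁴.
θ = T·L/(G·J) = 45.00 × 1.72 / (76.2×10⁹ × 1.806×10^-6) = 5.624×10^-4 rad.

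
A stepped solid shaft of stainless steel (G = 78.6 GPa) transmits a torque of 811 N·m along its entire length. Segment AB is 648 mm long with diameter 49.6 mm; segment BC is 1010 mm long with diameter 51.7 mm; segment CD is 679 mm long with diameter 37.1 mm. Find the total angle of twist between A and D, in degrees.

3.65°

J_AB = π(0.0496)⁴/32 = 5.94×10^-7 m⁴; J_BC = π(0.0517)⁴/32 = 7.01×10^-7 m⁴; J_CD = π(0.0371)⁴/32 = 1.86×10^-7 m⁴.
θ = (T/G)·Σ L_i/J_i = (811.0/78.6×10⁹)·(0.648/5.94×10^-7 + 1.01/7.01×10^-7 + 0.679/1.86×10^-7) = 0.06378 rad.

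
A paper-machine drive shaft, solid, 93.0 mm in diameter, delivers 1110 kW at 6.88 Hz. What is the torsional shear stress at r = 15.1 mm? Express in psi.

ω = 2π·6.88 = 43.23 rad/s, so T = P/ω = 1110×10³ / 43.23 = 25680 N·m.
J = πd⁴/32 = π(0.0930)⁴/32 = 7.344×10^-6 m⁴.
Shear stress varies linearly with radius: τ = T·r/J = 25680 × 0.0151 / 7.344×10^-6 = 5.280×10^7 Pa.

7660 psi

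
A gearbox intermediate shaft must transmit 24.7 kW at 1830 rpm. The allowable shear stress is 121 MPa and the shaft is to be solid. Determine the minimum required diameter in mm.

17.6 mm

ω = 2π·1830/60 = 191.6 rad/s, so T = P/ω = 24.7×10³ / 191.6 = 128.9 N·m.
For a solid shaft τ_max = 16T/(πd³), so d = (16T/(π τ_allow))^(1/3) = (16·128.9/(π·1.21×10^8))^(1/3) = 0.01757 m.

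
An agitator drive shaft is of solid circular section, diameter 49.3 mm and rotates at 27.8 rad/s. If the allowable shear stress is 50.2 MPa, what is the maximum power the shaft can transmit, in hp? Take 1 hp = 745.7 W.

J = πd⁴/32 = π(0.0493)⁴/32 = 5.799×10^-7 m⁴.
T_max = τ_allow·J/r = 5.02×10^7 × 5.799×10^-7 / 0.0246 = 1181 N·m.
ω = 27.8 rad/s, so P_max = T_max·ω = 3.283×10^4 W.

44.0 hp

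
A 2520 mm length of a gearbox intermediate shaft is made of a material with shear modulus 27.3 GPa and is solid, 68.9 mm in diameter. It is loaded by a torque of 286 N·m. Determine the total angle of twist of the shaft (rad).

J = πd⁴/32 = π(0.0689)⁴/32 = 2.212×10^-6 m⁴.
θ = T·L/(G·J) = 286.0 × 2.52 / (27.3×10⁹ × 2.212×10^-6) = 0.01193 rad.

0.0119 rad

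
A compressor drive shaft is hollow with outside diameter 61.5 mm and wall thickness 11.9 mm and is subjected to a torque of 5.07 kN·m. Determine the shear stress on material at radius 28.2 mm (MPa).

J = π(d_o⁴ − d_i⁴)/32 = π(0.0615⁴ − 0.0377⁴)/32 = 1.206×10^-6 m⁴.
Shear stress varies linearly with radius: τ = T·r/J = 5070 × 0.0282 / 1.206×10^-6 = 1.185×10^8 Pa.

119 MPa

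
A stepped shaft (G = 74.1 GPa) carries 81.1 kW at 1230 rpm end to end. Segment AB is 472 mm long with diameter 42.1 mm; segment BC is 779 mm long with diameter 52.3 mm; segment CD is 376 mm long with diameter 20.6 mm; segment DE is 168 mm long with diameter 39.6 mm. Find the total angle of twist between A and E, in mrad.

ω = 2π·1230/60 = 128.8 rad/s, so T = P/ω = 81.1×10³ / 128.8 = 629.6 N·m.
J_AB = π(0.0421)⁴/32 = 3.08×10^-7 m⁴; J_BC = π(0.0523)⁴/32 = 7.35×10^-7 m⁴; J_CD = π(0.0206)⁴/32 = 1.77×10^-8 m⁴; J_DE = π(0.0396)⁴/32 = 2.41×10^-7 m⁴.
θ = (T/G)·Σ L_i/J_i = (629.6/74.1×10⁹)·(0.472/3.08×10^-7 + 0.779/7.35×10^-7 + 0.376/1.77×10^-8 + 0.168/2.41×10^-7) = 0.2086 rad.

209 mrad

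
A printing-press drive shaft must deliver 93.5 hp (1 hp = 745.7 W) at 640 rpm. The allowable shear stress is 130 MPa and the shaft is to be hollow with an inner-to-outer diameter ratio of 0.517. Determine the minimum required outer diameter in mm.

35.3 mm

ω = 2π·640/60 = 67.02 rad/s, so T = P/ω = 93.5×745.7 / 67.02 = 1040 N·m.
For a hollow shaft with d_i/d_o = 0.517: τ_max = 16T/(π d_o³ (1−k⁴)), so d_o = [16T/(π τ_allow (1−k⁴))]^(1/3) = [16·1040/(π·1.30×10^8·0.9286)]^(1/3) = 0.03527 m.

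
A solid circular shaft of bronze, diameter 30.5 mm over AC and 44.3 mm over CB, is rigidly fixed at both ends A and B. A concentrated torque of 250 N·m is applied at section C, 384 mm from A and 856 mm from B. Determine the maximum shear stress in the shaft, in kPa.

Compatibility: T_A·a/J_AC = T_B·b/J_CB with T_A + T_B = T₀.
J_AC = 8.50×10^-8 m⁴, J_CB = 3.78×10^-7 m⁴, so T_A = T₀·(J_AC/a)/((J_AC/a)+(J_CB/b)) = 83.43 N·m, T_B = 166.6 N·m.
τ in each portion: τ_AC = 1.50×10^7 Pa, τ_CB = 9.76×10^6 Pa; maximum is in AC.
τ_max = T_AC·r/J = 83.43·0.0152/8.50×10^-8 = 1.498×10^7 Pa.

15000 kPa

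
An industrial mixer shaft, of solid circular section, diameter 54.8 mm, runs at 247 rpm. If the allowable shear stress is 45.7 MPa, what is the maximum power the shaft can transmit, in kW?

38.2 kW

J = πd⁴/32 = π(0.0548)⁴/32 = 8.854×10^-7 m⁴.
T_max = τ_allow·J/r = 4.57×10^7 × 8.854×10^-7 / 0.0274 = 1477 N·m.
ω = 2π·247/60 = 25.87 rad/s, so P_max = T_max·ω = 3.820×10^4 W.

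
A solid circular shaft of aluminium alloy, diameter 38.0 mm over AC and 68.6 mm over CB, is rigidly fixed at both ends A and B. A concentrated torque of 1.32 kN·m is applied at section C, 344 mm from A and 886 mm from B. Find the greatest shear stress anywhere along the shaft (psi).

3470 psi

Compatibility: T_A·a/J_AC = T_B·b/J_CB with T_A + T_B = T₀.
J_AC = 2.05×10^-7 m⁴, J_CB = 2.17×10^-6 m⁴, so T_A = T₀·(J_AC/a)/((J_AC/a)+(J_CB/b)) = 257.6 N·m, T_B = 1062 N·m.
τ in each portion: τ_AC = 2.39×10^7 Pa, τ_CB = 1.68×10^7 Pa; maximum is in AC.
τ_max = T_AC·r/J = 257.6·0.0190/2.05×10^-7 = 2.391×10^7 Pa.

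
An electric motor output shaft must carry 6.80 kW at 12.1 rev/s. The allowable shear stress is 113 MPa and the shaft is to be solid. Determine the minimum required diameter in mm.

ω = 2π·12.1 = 76.03 rad/s, so T = P/ω = 6.80×10³ / 76.03 = 89.44 N·m.
For a solid shaft τ_max = 16T/(πd³), so d = (16T/(π τ_allow))^(1/3) = (16·89.44/(π·1.13×10^8))^(1/3) = 0.01592 m.

15.9 mm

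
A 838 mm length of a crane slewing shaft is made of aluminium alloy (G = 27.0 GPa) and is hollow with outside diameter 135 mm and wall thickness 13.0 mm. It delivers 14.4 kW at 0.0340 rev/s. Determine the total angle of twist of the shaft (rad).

ω = 2π·0.0340 = 0.2136 rad/s, so T = P/ω = 14.4×10³ / 0.2136 = 67410 N·m.
J = π(d_o⁴ − d_i⁴)/32 = π(0.135⁴ − 0.109⁴)/32 = 1.875×10^-5 m⁴.
θ = T·L/(G·J) = 67410 × 0.838 / (27.0×10⁹ × 1.875×10^-5) = 0.1116 rad.

0.112 rad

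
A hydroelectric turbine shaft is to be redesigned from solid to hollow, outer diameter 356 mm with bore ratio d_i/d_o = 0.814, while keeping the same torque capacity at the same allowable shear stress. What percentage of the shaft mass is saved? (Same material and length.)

Equal τ_max and T ⇒ the solid shaft needs d_s³ = d_o³(1−k⁴), so d_s = 356·(1−0.814⁴)^(1/3) = 293.6 mm.
Area ratio A_h/A_s = d_o²(1−k²)/d_s² = (1−k²)/(1−k⁴)^(2/3) = 0.4961.
Mass saving = 1 − 0.4961 = 50.4 %.

50.4 %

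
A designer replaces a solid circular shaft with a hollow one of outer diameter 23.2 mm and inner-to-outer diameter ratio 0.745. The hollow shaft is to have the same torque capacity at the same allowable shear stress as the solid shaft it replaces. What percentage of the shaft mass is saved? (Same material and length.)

Equal τ_max and T ⇒ the solid shaft needs d_s³ = d_o³(1−k⁴), so d_s = 23.2·(1−0.745⁴)^(1/3) = 20.52 mm.
Area ratio A_h/A_s = d_o²(1−k²)/d_s² = (1−k²)/(1−k⁴)^(2/3) = 0.5688.
Mass saving = 1 − 0.5688 = 43.1 %.

43.1 %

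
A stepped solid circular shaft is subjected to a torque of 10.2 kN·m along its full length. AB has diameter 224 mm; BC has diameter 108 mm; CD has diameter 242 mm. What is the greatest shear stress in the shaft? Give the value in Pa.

4.12e7 Pa

Under the same torque, τ_max = 16T/(πd³) is largest where d is smallest — segment BC (d = 108 mm).
τ_max = 16·10200/(π·(0.108)³) = 4.124×10^7 Pa.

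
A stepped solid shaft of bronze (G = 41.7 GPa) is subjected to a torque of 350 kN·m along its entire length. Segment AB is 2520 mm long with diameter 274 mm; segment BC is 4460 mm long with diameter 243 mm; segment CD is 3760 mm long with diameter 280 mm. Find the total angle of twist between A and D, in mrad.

200 mrad

J_AB = π(0.274)⁴/32 = 5.53×10^-4 m⁴; J_BC = π(0.243)⁴/32 = 3.42×10^-4 m⁴; J_CD = π(0.280)⁴/32 = 6.03×10^-4 m⁴.
θ = (T/G)·Σ L_i/J_i = (350000/41.7×10⁹)·(2.52/5.53×10^-4 + 4.46/3.42×10^-4 + 3.76/6.03×10^-4) = 0.1999 rad.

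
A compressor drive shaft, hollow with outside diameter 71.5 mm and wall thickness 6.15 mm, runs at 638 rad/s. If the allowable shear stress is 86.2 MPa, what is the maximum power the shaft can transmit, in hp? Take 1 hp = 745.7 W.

J = π(d_o⁴ − d_i⁴)/32 = π(0.0715⁴ − 0.0592⁴)/32 = 1.360×10^-6 m⁴.
T_max = τ_allow·J/r = 8.62×10^7 × 1.360×10^-6 / 0.0357 = 3279 N·m.
ω = 638 rad/s, so P_max = T_max·ω = 2.092×10^6 W.

2810 hp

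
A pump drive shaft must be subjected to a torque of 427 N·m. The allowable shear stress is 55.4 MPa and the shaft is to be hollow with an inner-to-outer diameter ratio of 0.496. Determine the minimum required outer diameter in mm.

34.7 mm

For a hollow shaft with d_i/d_o = 0.496: τ_max = 16T/(π d_o³ (1−k⁴)), so d_o = [16T/(π τ_allow (1−k⁴))]^(1/3) = [16·427.0/(π·5.54×10^7·0.9395)]^(1/3) = 0.03470 m.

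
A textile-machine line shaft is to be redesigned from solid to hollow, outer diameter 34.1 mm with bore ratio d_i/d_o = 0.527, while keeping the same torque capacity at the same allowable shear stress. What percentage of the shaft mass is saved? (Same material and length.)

23.8 %

Equal τ_max and T ⇒ the solid shaft needs d_s³ = d_o³(1−k⁴), so d_s = 34.1·(1−0.527⁴)^(1/3) = 33.20 mm.
Area ratio A_h/A_s = d_o²(1−k²)/d_s² = (1−k²)/(1−k⁴)^(2/3) = 0.7620.
Mass saving = 1 − 0.7620 = 23.8 %.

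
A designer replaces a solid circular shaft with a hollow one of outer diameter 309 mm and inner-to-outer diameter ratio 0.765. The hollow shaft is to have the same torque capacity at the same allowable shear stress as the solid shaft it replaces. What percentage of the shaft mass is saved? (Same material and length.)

Equal τ_max and T ⇒ the solid shaft needs d_s³ = d_o³(1−k⁴), so d_s = 309·(1−0.765⁴)^(1/3) = 268.7 mm.
Area ratio A_h/A_s = d_o²(1−k²)/d_s² = (1−k²)/(1−k⁴)^(2/3) = 0.5485.
Mass saving = 1 − 0.5485 = 45.1 %.

45.1 %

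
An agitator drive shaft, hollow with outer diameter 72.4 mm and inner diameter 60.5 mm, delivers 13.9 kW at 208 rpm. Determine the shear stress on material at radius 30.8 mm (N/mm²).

ω = 2π·208/60 = 21.78 rad/s, so T = P/ω = 13.9×10³ / 21.78 = 638.2 N·m.
J = π(d_o⁴ − d_i⁴)/32 = π(0.0724⁴ − 0.0605⁴)/32 = 1.382×10^-6 m⁴.
Shear stress varies linearly with radius: τ = T·r/J = 638.2 × 0.0308 / 1.382×10^-6 = 1.422×10^7 Pa.

14.2 N/mm²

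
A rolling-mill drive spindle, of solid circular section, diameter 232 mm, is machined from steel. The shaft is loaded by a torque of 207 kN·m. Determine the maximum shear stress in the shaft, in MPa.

84.4 MPa

J = πd⁴/32 = π(0.232)⁴/32 = 2.844×10^-4 m⁴.
τ_max = T·r/J = 207000 × 0.116 / 2.844×10^-4 = 8.443×10^7 Pa.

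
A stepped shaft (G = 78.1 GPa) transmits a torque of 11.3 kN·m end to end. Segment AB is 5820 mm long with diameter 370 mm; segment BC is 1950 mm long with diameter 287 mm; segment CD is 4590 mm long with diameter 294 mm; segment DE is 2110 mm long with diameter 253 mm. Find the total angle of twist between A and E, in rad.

0.00255 rad

J_AB = π(0.370)⁴/32 = 1.84×10^-3 m⁴; J_BC = π(0.287)⁴/32 = 6.66×10^-4 m⁴; J_CD = π(0.294)⁴/32 = 7.33×10^-4 m⁴; J_DE = π(0.253)⁴/32 = 4.02×10^-4 m⁴.
θ = (T/G)·Σ L_i/J_i = (11300/78.1×10⁹)·(5.82/1.84×10^-3 + 1.95/6.66×10^-4 + 4.59/7.33×10^-4 + 2.11/4.02×10^-4) = 2.546×10^-3 rad.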